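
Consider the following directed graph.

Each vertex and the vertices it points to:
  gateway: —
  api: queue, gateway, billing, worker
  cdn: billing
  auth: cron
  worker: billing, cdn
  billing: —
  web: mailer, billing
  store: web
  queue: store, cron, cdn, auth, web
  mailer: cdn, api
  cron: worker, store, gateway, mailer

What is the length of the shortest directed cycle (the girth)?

4

For each vertex v, BFS finds the shortest path from v back to v.
The shortest such closed walk is api → queue → web → mailer → api, length 4.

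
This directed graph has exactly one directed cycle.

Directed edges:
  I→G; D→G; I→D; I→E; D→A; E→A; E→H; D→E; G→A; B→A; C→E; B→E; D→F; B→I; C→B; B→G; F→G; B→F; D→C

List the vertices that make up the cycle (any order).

DFS with gray/black marking from C:
C gray
  E gray
    A gray
    A black
    H gray
    H black
  E black
  B gray
    B→A: A black — skip
    I gray
      I→E: E black — skip
      D gray
        D→A: A black — skip
        D→C: C is gray → back edge
Back edge closes the cycle C → B → I → D → C; its vertices are {B, C, D, I}.

B, C, D, I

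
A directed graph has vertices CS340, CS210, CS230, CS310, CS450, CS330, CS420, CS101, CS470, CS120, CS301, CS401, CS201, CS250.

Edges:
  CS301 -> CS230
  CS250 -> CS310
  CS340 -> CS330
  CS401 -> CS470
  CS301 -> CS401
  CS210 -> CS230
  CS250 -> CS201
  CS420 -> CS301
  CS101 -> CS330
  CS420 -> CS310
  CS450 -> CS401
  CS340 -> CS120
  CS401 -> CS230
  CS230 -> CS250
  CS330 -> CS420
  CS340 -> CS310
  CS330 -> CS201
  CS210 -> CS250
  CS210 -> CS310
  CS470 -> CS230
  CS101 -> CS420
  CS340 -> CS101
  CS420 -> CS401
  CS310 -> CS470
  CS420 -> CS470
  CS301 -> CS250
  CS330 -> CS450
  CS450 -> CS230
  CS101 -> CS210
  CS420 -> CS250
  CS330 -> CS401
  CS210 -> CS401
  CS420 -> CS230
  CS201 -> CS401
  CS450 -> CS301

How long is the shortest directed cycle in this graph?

4

For each vertex v, BFS finds the shortest path from v back to v.
The shortest such closed walk is CS250 → CS310 → CS470 → CS230 → CS250, length 4.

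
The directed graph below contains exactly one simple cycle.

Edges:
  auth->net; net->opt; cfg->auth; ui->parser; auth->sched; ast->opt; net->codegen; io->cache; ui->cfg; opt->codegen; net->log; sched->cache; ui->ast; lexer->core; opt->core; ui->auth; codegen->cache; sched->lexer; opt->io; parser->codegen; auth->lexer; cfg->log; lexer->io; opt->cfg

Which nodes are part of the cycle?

DFS with gray/black marking from cfg:
cfg gray
  auth gray
    sched gray
      lexer gray
        core gray
        core black
        io gray
          cache gray
          cache black
        io black
      lexer black
      sched→cache: cache black — skip
    sched black
    net gray
      opt gray
        opt→core: core black — skip
        opt→io: io black — skip
        opt→cfg: cfg is gray → back edge
Back edge closes the cycle cfg → auth → net → opt → cfg; its vertices are {cfg, net, opt, auth}.

cfg, net, opt, auth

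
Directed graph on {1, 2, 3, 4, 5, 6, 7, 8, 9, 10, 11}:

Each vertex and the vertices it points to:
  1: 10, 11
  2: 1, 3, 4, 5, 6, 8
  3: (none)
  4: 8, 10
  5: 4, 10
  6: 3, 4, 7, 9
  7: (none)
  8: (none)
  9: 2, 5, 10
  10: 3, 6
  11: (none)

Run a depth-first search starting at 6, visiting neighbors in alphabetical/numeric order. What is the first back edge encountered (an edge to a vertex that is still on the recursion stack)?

10→6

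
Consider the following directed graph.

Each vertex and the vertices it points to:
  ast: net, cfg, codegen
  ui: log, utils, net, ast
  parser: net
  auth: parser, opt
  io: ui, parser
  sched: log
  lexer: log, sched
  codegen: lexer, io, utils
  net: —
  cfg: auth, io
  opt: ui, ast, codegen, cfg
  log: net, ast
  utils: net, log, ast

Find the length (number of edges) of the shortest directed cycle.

For each vertex v, BFS finds the shortest path from v back to v.
The shortest such closed walk is opt → cfg → auth → opt, length 3.

3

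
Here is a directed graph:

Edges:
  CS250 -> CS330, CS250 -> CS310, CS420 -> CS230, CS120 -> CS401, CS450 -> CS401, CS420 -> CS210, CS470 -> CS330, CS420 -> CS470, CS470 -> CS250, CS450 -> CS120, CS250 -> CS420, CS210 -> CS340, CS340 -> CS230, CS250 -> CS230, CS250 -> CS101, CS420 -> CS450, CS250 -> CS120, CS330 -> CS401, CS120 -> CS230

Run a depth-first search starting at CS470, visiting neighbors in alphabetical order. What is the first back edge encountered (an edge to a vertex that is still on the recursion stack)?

CS420→CS470

DFS from CS470 (visiting neighbors in alphabetical order); mark gray on enter, black on exit:
CS470 gray
  CS250 gray
    CS101 gray
    CS101 black
    CS120 gray
      CS230 gray
      CS230 black
      CS401 gray
      CS401 black
    CS120 black
    CS250→CS230: CS230 black — skip
    CS310 gray
    CS310 black
    CS330 gray
      CS330→CS401: CS401 black — skip
    CS330 black
    CS420 gray
      CS210 gray
        CS340 gray
          CS340→CS230: CS230 black — skip
        CS340 black
      CS210 black
      CS420→CS230: CS230 black — skip
      CS450 gray
        CS450→CS120: CS120 black — skip
        CS450→CS401: CS401 black — skip
      CS450 black
      CS420→CS470: CS470 is gray → back edge
First back edge: CS420 → CS470.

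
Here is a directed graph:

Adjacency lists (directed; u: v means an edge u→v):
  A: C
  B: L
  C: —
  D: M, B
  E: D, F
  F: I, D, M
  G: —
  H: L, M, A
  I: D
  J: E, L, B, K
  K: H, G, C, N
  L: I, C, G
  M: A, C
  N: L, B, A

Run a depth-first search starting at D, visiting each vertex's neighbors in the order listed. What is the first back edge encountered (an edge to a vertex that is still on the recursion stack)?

DFS from D (visiting each vertex's neighbors in the order listed); mark gray on enter, black on exit:
D gray
  M gray
    A gray
      C gray
      C black
    A black
    M→C: C black — skip
  M black
  B gray
    L gray
      I gray
        I→D: D is gray → back edge
First back edge: I → D.

I->D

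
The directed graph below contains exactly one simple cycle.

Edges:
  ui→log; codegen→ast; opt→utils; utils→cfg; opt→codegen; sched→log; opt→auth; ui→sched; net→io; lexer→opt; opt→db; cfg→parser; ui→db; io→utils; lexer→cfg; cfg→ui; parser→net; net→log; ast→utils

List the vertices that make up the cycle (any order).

io, cfg, net, utils, parser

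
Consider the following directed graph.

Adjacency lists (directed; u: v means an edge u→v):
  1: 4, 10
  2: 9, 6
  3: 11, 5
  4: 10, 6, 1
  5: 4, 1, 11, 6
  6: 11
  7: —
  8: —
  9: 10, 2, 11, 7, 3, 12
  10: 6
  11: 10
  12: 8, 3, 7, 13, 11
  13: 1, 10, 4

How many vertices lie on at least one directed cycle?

7

A vertex is on a directed cycle iff it belongs to a strongly connected component of size ≥ 2 (or has a self-loop).
The vertices on cycles are {1, 2, 4, 6, 9, 10, 11} — 7 in total.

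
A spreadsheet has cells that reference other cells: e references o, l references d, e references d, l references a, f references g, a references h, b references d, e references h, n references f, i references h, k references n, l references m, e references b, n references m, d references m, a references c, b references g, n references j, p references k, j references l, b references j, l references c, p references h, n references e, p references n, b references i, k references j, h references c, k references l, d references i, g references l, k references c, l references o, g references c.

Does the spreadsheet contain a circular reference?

DFS with white/gray/black marking, starting from b:
b gray
  d gray
    i gray
      h gray
        c gray
        c black
      h black
    i black
    m gray
    m black
  d black
  g gray
    g→c: c black — skip
    l gray
      l→c: c black — skip
      o gray
      o black
      a gray
        a→h: h black — skip
        a→c: c black — skip
      a black
      l→d: d black — skip
      l→m: m black — skip
    l black
  g black
  b→i: i black — skip
  j gray
    j→l: l black — skip
  j black
b black
k gray
  k→l: l black — skip
  k→c: c black — skip
  k→j: j black — skip
  n gray
    n→m: m black — skip
    n→j: j black — skip
    e gray
      e→b: b black — skip
      e→d: d black — skip
      e→o: o black — skip
      e→h: h black — skip
    e black
    f gray
      f→g: g black — skip
    f black
  n black
k black
p gray
  p→h: h black — skip
  p→n: n black — skip
  p→k: k black — skip
p black
Every edge goes to a white or black vertex — no back edge, so the graph is acyclic.

No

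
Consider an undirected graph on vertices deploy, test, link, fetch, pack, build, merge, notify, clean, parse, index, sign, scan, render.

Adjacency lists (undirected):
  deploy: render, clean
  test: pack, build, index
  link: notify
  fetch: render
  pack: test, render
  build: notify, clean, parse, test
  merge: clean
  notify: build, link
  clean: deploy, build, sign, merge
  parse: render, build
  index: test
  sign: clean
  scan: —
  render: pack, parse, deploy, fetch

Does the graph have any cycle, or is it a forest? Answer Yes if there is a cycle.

Yes

DFS, tracking each vertex's parent; an edge to a visited non-parent vertex closes a cycle.
Start from deploy:
visit deploy (parent –)
  visit render (parent deploy)
    visit pack (parent render)
      visit test (parent pack)
        test–pack: parent, skip
        visit build (parent test)
          visit notify (parent build)
            notify–build: parent, skip
            visit link (parent notify)
              link–notify: parent, skip
          visit clean (parent build)
            clean–deploy: deploy visited and ≠ parent → cycle
Cycle: deploy – render – pack – test – build – clean – deploy.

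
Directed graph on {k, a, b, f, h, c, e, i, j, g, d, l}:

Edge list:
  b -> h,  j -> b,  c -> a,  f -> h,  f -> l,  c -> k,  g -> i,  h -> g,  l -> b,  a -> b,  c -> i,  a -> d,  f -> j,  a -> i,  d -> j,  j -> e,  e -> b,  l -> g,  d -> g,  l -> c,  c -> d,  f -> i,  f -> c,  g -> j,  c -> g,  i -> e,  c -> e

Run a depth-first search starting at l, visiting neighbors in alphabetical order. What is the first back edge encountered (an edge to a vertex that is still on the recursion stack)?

e→b

DFS from l (visiting neighbors in alphabetical order); mark gray on enter, black on exit:
l gray
  b gray
    h gray
      g gray
        i gray
          e gray
            e→b: b is gray → back edge
First back edge: e → b.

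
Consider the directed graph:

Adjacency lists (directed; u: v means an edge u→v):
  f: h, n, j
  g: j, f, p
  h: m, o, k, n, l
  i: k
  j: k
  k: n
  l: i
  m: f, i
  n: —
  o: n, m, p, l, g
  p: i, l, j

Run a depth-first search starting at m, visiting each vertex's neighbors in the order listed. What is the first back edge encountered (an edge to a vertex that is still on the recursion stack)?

h→m

DFS from m (visiting each vertex's neighbors in the order listed); mark gray on enter, black on exit:
m gray
  f gray
    h gray
      h→m: m is gray → back edge
First back edge: h → m.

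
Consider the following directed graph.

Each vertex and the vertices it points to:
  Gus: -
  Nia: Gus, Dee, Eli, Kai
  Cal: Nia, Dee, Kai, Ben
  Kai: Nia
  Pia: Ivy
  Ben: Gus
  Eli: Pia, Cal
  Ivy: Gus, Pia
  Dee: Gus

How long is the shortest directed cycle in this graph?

2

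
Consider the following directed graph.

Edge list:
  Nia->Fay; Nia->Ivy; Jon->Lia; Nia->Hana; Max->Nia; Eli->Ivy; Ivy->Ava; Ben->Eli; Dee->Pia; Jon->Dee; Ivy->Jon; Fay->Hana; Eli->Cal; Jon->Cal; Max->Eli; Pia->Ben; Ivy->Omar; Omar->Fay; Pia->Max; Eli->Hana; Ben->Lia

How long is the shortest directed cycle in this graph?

For each vertex v, BFS finds the shortest path from v back to v.
The shortest such closed walk is Ivy → Jon → Dee → Pia → Ben → Eli → Ivy, length 6.

6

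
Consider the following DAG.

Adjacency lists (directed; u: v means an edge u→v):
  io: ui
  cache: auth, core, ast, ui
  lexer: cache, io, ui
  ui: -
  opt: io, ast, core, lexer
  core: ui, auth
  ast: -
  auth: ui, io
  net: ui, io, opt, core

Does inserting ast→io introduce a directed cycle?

No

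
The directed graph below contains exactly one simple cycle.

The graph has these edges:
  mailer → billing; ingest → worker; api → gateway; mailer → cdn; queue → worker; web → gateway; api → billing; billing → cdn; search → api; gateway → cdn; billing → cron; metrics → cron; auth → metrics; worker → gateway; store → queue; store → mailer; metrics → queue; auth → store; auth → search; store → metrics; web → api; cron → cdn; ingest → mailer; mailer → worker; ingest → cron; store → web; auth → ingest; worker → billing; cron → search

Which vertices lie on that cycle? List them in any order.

DFS with gray/black marking from search:
search gray
  api gray
    gateway gray
      cdn gray
      cdn black
    gateway black
    billing gray
      cron gray
        cron→cdn: cdn black — skip
        cron→search: search is gray → back edge
Back edge closes the cycle search → api → billing → cron → search; its vertices are {api, cron, search, billing}.

api, cron, search, billing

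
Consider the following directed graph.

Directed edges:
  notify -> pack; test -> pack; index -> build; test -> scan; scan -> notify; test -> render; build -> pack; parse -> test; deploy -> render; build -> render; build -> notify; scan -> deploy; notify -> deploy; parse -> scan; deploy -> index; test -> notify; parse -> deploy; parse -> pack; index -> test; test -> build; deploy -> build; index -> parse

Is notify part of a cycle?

Yes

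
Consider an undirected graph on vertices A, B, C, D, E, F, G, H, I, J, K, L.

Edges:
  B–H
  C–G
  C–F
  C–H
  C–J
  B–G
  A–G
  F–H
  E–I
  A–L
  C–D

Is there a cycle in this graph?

DFS, tracking each vertex's parent; an edge to a visited non-parent vertex closes a cycle.
Start from J:
visit J (parent –)
  visit C (parent J)
    C–J: parent, skip
    visit D (parent C)
      D–C: parent, skip
    visit G (parent C)
      visit A (parent G)
        visit L (parent A)
          L–A: parent, skip
        A–G: parent, skip
      visit B (parent G)
        visit H (parent B)
          H–C: C visited and ≠ parent → cycle
Cycle: C – G – B – H – C.

Yes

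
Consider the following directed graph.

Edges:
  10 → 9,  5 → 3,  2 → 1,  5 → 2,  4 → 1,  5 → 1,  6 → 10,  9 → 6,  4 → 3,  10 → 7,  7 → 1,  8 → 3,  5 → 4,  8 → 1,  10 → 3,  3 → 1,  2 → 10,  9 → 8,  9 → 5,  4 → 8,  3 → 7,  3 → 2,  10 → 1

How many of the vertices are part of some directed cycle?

8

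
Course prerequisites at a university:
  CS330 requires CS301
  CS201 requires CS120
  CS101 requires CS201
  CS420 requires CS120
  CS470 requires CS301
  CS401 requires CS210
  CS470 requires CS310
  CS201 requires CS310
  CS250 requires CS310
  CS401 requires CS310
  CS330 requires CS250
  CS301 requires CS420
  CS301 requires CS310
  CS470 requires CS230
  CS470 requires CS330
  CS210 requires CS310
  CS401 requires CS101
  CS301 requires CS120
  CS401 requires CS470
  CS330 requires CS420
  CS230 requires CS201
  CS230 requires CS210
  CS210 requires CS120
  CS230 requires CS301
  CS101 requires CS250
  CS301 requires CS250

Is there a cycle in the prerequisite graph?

DFS with white/gray/black marking, starting from CS250:
CS250 gray
  CS310 gray
  CS310 black
CS250 black
CS101 gray
  CS201 gray
    CS201→CS310: CS310 black — skip
    CS120 gray
    CS120 black
  CS201 black
  CS101→CS250: CS250 black — skip
CS101 black
CS210 gray
  CS210→CS310: CS310 black — skip
  CS210→CS120: CS120 black — skip
CS210 black
CS470 gray
  CS301 gray
    CS301→CS120: CS120 black — skip
    CS301→CS250: CS250 black — skip
    CS301→CS310: CS310 black — skip
    CS420 gray
      CS420→CS120: CS120 black — skip
    CS420 black
  CS301 black
  CS470→CS310: CS310 black — skip
  CS230 gray
    CS230→CS201: CS201 black — skip
    CS230→CS210: CS210 black — skip
    CS230→CS301: CS301 black — skip
  CS230 black
  CS330 gray
    CS330→CS250: CS250 black — skip
    CS330→CS420: CS420 black — skip
    CS330→CS301: CS301 black — skip
  CS330 black
CS470 black
CS401 gray
  CS401→CS101: CS101 black — skip
  CS401→CS210: CS210 black — skip
  CS401→CS470: CS470 black — skip
  CS401→CS310: CS310 black — skip
CS401 black
Every edge goes to a white or black vertex — no back edge, so the graph is acyclic.

No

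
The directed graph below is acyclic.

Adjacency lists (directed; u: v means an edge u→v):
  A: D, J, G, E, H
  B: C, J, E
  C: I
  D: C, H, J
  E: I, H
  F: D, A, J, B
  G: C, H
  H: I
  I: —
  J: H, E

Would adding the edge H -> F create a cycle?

Yes

Adding H→F creates a cycle iff F can already reach H.
Path from F: F → A → H.
So F → … → H → F is a cycle.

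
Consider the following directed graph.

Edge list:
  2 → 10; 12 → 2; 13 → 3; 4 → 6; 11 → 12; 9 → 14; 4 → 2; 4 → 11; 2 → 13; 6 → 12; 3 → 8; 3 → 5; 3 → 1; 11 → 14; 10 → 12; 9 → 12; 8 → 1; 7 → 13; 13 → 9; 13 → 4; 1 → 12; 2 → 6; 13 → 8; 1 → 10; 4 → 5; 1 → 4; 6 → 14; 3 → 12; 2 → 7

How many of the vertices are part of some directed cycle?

12

A vertex is on a directed cycle iff it belongs to a strongly connected component of size ≥ 2 (or has a self-loop).
The vertices on cycles are {1, 2, 3, 4, 6, 7, 8, 9, 10, 11, 12, 13} — 12 in total.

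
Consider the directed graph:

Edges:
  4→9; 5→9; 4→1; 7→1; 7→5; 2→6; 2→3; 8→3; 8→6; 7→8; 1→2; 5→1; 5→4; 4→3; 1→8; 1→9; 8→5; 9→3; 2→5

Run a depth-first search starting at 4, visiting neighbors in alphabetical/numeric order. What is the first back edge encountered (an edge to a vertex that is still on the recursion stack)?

5→1

DFS from 4 (visiting neighbors in alphabetical/numeric order); mark gray on enter, black on exit:
4 gray
  1 gray
    2 gray
      3 gray
      3 black
      5 gray
        5→1: 1 is gray → back edge
First back edge: 5 → 1.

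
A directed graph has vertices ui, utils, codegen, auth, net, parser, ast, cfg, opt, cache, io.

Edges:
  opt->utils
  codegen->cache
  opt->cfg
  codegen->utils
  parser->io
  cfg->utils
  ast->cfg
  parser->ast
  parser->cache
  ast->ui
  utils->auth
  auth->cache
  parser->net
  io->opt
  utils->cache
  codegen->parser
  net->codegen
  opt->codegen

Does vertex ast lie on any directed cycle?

No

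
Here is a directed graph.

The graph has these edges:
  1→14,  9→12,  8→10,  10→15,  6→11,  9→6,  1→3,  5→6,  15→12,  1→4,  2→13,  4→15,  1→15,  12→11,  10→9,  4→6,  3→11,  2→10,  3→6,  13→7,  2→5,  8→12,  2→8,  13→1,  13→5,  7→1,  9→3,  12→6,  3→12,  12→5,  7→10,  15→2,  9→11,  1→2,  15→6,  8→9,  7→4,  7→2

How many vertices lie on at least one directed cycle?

8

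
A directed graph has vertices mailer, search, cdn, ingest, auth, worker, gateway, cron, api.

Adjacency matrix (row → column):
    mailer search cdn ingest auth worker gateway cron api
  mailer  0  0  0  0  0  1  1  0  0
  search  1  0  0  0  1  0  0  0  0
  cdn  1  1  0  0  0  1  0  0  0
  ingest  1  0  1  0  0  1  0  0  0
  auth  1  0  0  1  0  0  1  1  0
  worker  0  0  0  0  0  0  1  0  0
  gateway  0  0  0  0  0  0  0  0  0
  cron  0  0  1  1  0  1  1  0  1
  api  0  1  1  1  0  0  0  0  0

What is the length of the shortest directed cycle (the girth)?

For each vertex v, BFS finds the shortest path from v back to v.
The shortest such closed walk is cron → cdn → search → auth → cron, length 4.

4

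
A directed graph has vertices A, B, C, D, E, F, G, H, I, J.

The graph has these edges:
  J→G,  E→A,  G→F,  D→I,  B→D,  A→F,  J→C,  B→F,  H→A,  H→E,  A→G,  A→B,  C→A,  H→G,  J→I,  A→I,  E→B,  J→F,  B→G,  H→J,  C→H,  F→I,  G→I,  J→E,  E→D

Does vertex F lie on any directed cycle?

F lies on a cycle iff there is a path from F back to itself.
Exploring from F, it never reaches itself; equivalently, its strongly connected component is a singleton.

No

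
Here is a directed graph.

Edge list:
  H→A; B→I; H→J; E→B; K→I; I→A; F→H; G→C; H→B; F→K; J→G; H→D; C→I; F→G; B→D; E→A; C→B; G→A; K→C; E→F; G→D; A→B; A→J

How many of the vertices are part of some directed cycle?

6

A vertex is on a directed cycle iff it belongs to a strongly connected component of size ≥ 2 (or has a self-loop).
The vertices on cycles are {A, B, C, G, I, J} — 6 in total.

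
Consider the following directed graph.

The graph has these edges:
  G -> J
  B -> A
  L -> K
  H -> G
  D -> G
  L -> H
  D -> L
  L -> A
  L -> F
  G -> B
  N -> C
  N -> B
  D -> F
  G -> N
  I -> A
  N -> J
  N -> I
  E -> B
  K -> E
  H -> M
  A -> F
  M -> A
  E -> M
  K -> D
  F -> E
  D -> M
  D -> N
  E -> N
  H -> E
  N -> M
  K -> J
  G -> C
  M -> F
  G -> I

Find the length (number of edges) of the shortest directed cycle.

For each vertex v, BFS finds the shortest path from v back to v.
The shortest such closed walk is L → K → D → L, length 3.

3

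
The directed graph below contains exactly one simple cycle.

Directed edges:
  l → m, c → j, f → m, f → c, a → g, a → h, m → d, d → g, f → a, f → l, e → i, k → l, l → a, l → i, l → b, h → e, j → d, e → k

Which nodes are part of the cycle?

a, e, h, k, l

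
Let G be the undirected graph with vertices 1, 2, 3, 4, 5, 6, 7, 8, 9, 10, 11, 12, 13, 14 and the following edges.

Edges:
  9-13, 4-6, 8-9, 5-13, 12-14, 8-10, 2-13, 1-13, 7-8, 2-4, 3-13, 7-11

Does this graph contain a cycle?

DFS, tracking each vertex's parent; an edge to a visited non-parent vertex closes a cycle.
Start from 6:
visit 6 (parent –)
  visit 4 (parent 6)
    visit 2 (parent 4)
      2–4: parent, skip
      visit 13 (parent 2)
        visit 9 (parent 13)
          visit 8 (parent 9)
            8–9: parent, skip
            visit 7 (parent 8)
              visit 11 (parent 7)
                11–7: parent, skip
              7–8: parent, skip
            visit 10 (parent 8)
              10–8: parent, skip
          9–13: parent, skip
        visit 5 (parent 13)
          5–13: parent, skip
        visit 3 (parent 13)
          3–13: parent, skip
        13–2: parent, skip
        visit 1 (parent 13)
          1–13: parent, skip
    4–6: parent, skip
visit 12 (parent –)
  visit 14 (parent 12)
    14–12: parent, skip
No non-parent visited neighbor found — the graph is a forest.

No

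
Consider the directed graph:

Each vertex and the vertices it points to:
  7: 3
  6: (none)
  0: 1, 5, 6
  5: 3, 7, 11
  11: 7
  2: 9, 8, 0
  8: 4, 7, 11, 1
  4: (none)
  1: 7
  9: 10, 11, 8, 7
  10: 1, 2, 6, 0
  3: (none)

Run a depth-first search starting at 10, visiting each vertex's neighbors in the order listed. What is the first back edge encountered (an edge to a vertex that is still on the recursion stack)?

DFS from 10 (visiting each vertex's neighbors in the order listed); mark gray on enter, black on exit:
10 gray
  1 gray
    7 gray
      3 gray
      3 black
    7 black
  1 black
  2 gray
    9 gray
      9→10: 10 is gray → back edge
First back edge: 9 → 10.

9->10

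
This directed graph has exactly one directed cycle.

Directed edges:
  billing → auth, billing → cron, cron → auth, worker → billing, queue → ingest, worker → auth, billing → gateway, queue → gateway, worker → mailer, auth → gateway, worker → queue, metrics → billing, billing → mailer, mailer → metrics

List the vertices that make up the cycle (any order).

mailer, billing, metrics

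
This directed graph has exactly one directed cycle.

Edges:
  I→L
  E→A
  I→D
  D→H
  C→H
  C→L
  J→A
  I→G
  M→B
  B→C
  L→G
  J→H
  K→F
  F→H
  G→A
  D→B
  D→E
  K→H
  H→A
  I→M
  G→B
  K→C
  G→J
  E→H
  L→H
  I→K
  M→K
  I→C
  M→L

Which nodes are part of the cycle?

DFS with gray/black marking from G:
G gray
  J gray
    A gray
    A black
    H gray
      H→A: A black — skip
    H black
  J black
  B gray
    C gray
      L gray
        L→G: G is gray → back edge
Back edge closes the cycle G → B → C → L → G; its vertices are {B, C, G, L}.

B, C, G, L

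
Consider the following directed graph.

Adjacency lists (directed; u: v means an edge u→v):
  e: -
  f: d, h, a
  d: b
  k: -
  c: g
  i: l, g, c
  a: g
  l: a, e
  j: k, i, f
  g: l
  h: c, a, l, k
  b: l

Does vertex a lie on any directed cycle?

Yes

a is on a cycle iff a can reach itself via ≥1 edge.
a → g → l → a — yes.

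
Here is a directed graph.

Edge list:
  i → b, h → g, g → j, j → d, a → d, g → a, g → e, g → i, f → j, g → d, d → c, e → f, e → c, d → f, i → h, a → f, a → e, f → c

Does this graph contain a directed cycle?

Yes

DFS with white/gray/black marking, starting from d:
d gray
  c gray
  c black
  f gray
    j gray
      j→d: d is gray → back edge
Back edge found, so a cycle exists: d → f → j → d.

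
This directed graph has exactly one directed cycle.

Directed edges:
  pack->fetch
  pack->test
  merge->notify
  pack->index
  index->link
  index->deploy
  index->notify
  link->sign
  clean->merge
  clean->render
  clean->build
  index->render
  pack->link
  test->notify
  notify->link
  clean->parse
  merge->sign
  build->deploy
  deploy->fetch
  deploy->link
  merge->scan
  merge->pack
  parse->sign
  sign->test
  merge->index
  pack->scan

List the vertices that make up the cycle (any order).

link, sign, test, notify

DFS with gray/black marking from sign:
sign gray
  test gray
    notify gray
      link gray
        link→sign: sign is gray → back edge
Back edge closes the cycle sign → test → notify → link → sign; its vertices are {link, sign, test, notify}.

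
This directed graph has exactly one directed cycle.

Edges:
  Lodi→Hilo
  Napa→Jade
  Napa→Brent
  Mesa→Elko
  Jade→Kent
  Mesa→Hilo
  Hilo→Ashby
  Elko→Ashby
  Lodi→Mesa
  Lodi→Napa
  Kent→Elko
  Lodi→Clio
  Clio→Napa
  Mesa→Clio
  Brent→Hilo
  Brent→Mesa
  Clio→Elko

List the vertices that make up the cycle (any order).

DFS with gray/black marking from Napa:
Napa gray
  Brent gray
    Mesa gray
      Elko gray
        Ashby gray
        Ashby black
      Elko black
      Hilo gray
        Hilo→Ashby: Ashby black — skip
      Hilo black
      Clio gray
        Clio→Napa: Napa is gray → back edge
Back edge closes the cycle Napa → Brent → Mesa → Clio → Napa; its vertices are {Clio, Mesa, Napa, Brent}.

Clio, Mesa, Napa, Brent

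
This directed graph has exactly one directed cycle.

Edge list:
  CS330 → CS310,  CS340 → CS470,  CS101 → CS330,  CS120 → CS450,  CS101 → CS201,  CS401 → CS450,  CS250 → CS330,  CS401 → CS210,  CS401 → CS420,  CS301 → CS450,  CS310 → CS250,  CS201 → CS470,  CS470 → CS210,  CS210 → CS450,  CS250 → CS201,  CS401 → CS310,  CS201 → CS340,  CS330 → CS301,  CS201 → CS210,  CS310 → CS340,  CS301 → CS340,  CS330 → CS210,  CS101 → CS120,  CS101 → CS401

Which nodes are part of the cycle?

CS250, CS310, CS330

DFS with gray/black marking from CS330:
CS330 gray
  CS310 gray
    CS340 gray
      CS470 gray
        CS210 gray
          CS450 gray
          CS450 black
        CS210 black
      CS470 black
    CS340 black
    CS250 gray
      CS250→CS330: CS330 is gray → back edge
Back edge closes the cycle CS330 → CS310 → CS250 → CS330; its vertices are {CS250, CS310, CS330}.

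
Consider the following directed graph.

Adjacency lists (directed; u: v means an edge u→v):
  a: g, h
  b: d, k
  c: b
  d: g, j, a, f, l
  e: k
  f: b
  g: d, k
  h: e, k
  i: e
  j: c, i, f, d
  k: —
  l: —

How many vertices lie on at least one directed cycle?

7

A vertex is on a directed cycle iff it belongs to a strongly connected component of size ≥ 2 (or has a self-loop).
The vertices on cycles are {a, b, c, d, f, g, j} — 7 in total.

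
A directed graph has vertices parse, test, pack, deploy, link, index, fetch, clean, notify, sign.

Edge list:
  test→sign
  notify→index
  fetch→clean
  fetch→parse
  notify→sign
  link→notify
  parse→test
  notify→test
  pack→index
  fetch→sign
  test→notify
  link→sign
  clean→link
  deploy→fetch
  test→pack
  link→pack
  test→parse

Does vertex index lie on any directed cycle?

index lies on a cycle iff there is a path from index back to itself.
Exploring from index, it never reaches itself; equivalently, its strongly connected component is a singleton.

No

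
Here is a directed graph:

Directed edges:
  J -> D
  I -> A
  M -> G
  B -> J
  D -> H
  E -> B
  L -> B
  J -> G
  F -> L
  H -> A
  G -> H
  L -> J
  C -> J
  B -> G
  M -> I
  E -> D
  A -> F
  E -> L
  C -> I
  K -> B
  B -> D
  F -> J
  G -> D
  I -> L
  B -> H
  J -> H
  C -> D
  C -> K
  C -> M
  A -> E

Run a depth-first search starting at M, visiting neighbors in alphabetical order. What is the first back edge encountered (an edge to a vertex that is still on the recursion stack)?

DFS from M (visiting neighbors in alphabetical order); mark gray on enter, black on exit:
M gray
  G gray
    D gray
      H gray
        A gray
          E gray
            B gray
              B→D: D is gray → back edge
First back edge: B → D.

B->D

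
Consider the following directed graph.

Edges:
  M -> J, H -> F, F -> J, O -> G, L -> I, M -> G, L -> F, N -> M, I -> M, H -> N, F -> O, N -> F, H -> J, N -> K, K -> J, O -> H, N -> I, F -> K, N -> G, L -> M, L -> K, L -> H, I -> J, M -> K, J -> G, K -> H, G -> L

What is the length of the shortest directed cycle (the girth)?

3

For each vertex v, BFS finds the shortest path from v back to v.
The shortest such closed walk is L → M → G → L, length 3.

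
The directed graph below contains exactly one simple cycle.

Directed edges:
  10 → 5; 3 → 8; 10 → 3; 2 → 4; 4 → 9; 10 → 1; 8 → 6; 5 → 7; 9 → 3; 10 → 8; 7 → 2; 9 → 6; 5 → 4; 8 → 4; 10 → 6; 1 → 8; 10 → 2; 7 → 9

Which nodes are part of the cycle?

DFS with gray/black marking from 3:
3 gray
  8 gray
    6 gray
    6 black
    4 gray
      9 gray
        9→3: 3 is gray → back edge
Back edge closes the cycle 3 → 8 → 4 → 9 → 3; its vertices are {3, 4, 8, 9}.

3, 4, 8, 9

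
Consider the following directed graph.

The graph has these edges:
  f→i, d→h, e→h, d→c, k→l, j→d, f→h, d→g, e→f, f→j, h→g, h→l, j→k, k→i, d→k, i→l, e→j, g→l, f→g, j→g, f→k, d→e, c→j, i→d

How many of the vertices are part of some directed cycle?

7

A vertex is on a directed cycle iff it belongs to a strongly connected component of size ≥ 2 (or has a self-loop).
The vertices on cycles are {c, d, e, f, i, j, k} — 7 in total.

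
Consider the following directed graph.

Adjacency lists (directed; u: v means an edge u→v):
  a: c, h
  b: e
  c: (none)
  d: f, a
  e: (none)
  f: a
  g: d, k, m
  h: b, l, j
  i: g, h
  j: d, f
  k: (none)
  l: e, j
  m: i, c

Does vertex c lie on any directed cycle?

No

c lies on a cycle iff there is a path from c back to itself.
Exploring from c, it never reaches itself; equivalently, its strongly connected component is a singleton.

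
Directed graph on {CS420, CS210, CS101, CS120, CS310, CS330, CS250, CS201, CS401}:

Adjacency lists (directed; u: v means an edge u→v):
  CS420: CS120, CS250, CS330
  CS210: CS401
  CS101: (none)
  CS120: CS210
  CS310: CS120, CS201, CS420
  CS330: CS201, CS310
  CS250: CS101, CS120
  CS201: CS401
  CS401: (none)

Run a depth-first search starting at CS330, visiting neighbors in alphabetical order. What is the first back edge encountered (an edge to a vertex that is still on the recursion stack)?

DFS from CS330 (visiting neighbors in alphabetical order); mark gray on enter, black on exit:
CS330 gray
  CS201 gray
    CS401 gray
    CS401 black
  CS201 black
  CS310 gray
    CS120 gray
      CS210 gray
        CS210→CS401: CS401 black — skip
      CS210 black
    CS120 black
    CS310→CS201: CS201 black — skip
    CS420 gray
      CS420→CS120: CS120 black — skip
      CS250 gray
        CS101 gray
        CS101 black
        CS250→CS120: CS120 black — skip
      CS250 black
      CS420→CS330: CS330 is gray → back edge
First back edge: CS420 → CS330.

CS420→CS330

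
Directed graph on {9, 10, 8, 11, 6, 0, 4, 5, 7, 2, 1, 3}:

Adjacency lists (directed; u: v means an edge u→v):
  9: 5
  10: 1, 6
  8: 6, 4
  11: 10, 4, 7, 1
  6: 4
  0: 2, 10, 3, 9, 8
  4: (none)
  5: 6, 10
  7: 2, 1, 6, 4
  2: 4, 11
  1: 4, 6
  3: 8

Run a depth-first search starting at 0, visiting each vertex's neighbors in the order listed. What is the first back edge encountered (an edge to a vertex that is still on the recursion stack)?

7->2

DFS from 0 (visiting each vertex's neighbors in the order listed); mark gray on enter, black on exit:
0 gray
  2 gray
    4 gray
    4 black
    11 gray
      10 gray
        1 gray
          1→4: 4 black — skip
          6 gray
            6→4: 4 black — skip
          6 black
        1 black
        10→6: 6 black — skip
      10 black
      11→4: 4 black — skip
      7 gray
        7→2: 2 is gray → back edge
First back edge: 7 → 2.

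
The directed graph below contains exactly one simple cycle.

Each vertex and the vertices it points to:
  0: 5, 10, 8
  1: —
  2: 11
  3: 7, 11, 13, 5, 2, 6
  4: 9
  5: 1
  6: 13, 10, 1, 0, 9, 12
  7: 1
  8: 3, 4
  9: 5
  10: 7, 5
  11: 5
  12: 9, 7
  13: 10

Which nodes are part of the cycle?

0, 3, 6, 8

DFS with gray/black marking from 8:
8 gray
  3 gray
    7 gray
      1 gray
      1 black
    7 black
    11 gray
      5 gray
        5→1: 1 black — skip
      5 black
    11 black
    13 gray
      10 gray
        10→7: 7 black — skip
        10→5: 5 black — skip
      10 black
    13 black
    3→5: 5 black — skip
    2 gray
      2→11: 11 black — skip
    2 black
    6 gray
      6→13: 13 black — skip
      6→10: 10 black — skip
      6→1: 1 black — skip
      0 gray
        0→5: 5 black — skip
        0→10: 10 black — skip
        0→8: 8 is gray → back edge
Back edge closes the cycle 8 → 3 → 6 → 0 → 8; its vertices are {0, 3, 6, 8}.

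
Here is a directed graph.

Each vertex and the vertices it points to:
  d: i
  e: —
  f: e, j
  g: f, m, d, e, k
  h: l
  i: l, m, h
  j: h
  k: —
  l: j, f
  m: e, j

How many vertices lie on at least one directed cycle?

4

A vertex is on a directed cycle iff it belongs to a strongly connected component of size ≥ 2 (or has a self-loop).
The vertices on cycles are {f, h, j, l} — 4 in total.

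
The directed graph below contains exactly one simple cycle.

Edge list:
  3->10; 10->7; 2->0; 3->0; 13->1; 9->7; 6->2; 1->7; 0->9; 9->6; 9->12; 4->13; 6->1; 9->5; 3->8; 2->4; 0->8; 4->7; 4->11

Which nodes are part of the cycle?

0, 2, 6, 9

DFS with gray/black marking from 0:
0 gray
  8 gray
  8 black
  9 gray
    12 gray
    12 black
    7 gray
    7 black
    6 gray
      1 gray
        1→7: 7 black — skip
      1 black
      2 gray
        4 gray
          13 gray
            13→1: 1 black — skip
          13 black
          11 gray
          11 black
          4→7: 7 black — skip
        4 black
        2→0: 0 is gray → back edge
Back edge closes the cycle 0 → 9 → 6 → 2 → 0; its vertices are {0, 2, 6, 9}.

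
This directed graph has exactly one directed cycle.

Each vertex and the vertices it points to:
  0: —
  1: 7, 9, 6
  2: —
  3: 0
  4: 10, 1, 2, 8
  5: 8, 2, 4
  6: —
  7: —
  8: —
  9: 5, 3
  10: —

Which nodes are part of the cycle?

1, 4, 5, 9

DFS with gray/black marking from 1:
1 gray
  7 gray
  7 black
  9 gray
    5 gray
      8 gray
      8 black
      2 gray
      2 black
      4 gray
        10 gray
        10 black
        4→1: 1 is gray → back edge
Back edge closes the cycle 1 → 9 → 5 → 4 → 1; its vertices are {1, 4, 5, 9}.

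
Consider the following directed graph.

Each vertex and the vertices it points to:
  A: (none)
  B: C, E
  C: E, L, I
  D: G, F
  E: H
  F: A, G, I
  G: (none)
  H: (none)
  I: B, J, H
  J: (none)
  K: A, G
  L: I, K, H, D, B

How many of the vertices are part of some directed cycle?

A vertex is on a directed cycle iff it belongs to a strongly connected component of size ≥ 2 (or has a self-loop).
The vertices on cycles are {B, C, D, F, I, L} — 6 in total.

6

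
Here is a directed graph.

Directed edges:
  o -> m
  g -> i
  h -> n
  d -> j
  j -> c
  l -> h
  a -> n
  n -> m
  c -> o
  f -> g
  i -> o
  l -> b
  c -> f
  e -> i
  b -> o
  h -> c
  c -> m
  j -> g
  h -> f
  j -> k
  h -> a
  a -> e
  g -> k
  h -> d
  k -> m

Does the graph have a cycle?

No

DFS with white/gray/black marking, starting from h:
h gray
  n gray
    m gray
    m black
  n black
  f gray
    g gray
      k gray
        k→m: m black — skip
      k black
      i gray
        o gray
          o→m: m black — skip
        o black
      i black
    g black
  f black
  c gray
    c→m: m black — skip
    c→f: f black — skip
    c→o: o black — skip
  c black
  a gray
    e gray
      e→i: i black — skip
    e black
    a→n: n black — skip
  a black
  d gray
    j gray
      j→k: k black — skip
      j→c: c black — skip
      j→g: g black — skip
    j black
  d black
h black
l gray
  l→h: h black — skip
  b gray
    b→o: o black — skip
  b black
l black
Every edge goes to a white or black vertex — no back edge, so the graph is acyclic.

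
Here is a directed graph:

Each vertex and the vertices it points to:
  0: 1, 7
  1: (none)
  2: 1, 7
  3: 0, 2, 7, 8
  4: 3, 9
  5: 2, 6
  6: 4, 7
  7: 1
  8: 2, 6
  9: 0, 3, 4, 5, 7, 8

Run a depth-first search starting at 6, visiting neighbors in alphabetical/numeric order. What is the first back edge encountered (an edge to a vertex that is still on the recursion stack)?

8->6

DFS from 6 (visiting neighbors in alphabetical/numeric order); mark gray on enter, black on exit:
6 gray
  4 gray
    3 gray
      0 gray
        1 gray
        1 black
        7 gray
          7→1: 1 black — skip
        7 black
      0 black
      2 gray
        2→1: 1 black — skip
        2→7: 7 black — skip
      2 black
      3→7: 7 black — skip
      8 gray
        8→2: 2 black — skip
        8→6: 6 is gray → back edge
First back edge: 8 → 6.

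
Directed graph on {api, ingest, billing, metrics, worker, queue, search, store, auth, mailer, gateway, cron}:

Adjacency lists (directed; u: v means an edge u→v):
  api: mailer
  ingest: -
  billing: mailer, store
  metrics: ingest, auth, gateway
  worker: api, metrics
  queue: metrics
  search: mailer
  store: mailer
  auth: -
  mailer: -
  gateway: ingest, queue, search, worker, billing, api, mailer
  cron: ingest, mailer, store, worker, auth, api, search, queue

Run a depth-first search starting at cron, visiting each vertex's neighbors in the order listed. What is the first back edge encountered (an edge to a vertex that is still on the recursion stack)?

queue→metrics

DFS from cron (visiting each vertex's neighbors in the order listed); mark gray on enter, black on exit:
cron gray
  ingest gray
  ingest black
  mailer gray
  mailer black
  store gray
    store→mailer: mailer black — skip
  store black
  worker gray
    api gray
      api→mailer: mailer black — skip
    api black
    metrics gray
      metrics→ingest: ingest black — skip
      auth gray
      auth black
      gateway gray
        gateway→ingest: ingest black — skip
        queue gray
          queue→metrics: metrics is gray → back edge
First back edge: queue → metrics.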